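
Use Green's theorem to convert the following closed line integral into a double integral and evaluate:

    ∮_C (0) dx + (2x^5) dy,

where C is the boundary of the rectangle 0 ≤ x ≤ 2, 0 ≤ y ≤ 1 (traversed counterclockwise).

Green's theorem converts the closed line integral into a double integral over the enclosed region D:

    ∮_C P dx + Q dy = ∬_D (∂Q/∂x - ∂P/∂y) dA.

Here P = 0, Q = 2x^5, so

    ∂Q/∂x = 10x^4,    ∂P/∂y = 0,
    ∂Q/∂x - ∂P/∂y = 10x^4.

D is the region 0 ≤ x ≤ 2, 0 ≤ y ≤ 1. Evaluating the double integral:

    ∬_D (10x^4) dA = ∫_0^{2} ∫_0^{1} (10x^4) dy dx.

Inner (y from 0 to 1): 10x^4.
Outer (x from 0 to 2): 64.

Therefore ∮_C P dx + Q dy = 64.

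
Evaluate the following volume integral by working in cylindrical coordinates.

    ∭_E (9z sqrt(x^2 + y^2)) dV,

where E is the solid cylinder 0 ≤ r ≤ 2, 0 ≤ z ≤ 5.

In cylindrical coordinates, x = r cos(θ), y = r sin(θ), z = z, and dV = r dr dθ dz.

The integrand becomes 9r z, so

    ∭_E (9z sqrt(x^2 + y^2)) dV = ∫_{0}^{2π} ∫_{0}^{2} ∫_{0}^{5} (9r z) · r dz dr dθ.

Inner (z): 225r^2/2.
Middle (r from 0 to 2): 300.
Outer (θ): 600π.

Therefore the triple integral equals 600π.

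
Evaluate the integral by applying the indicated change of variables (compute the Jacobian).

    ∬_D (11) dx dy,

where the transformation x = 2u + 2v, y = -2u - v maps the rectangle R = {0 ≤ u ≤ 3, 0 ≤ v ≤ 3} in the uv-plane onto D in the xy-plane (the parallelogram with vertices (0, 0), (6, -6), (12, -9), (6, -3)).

Compute the Jacobian determinant of (x, y) with respect to (u, v):

    ∂(x,y)/∂(u,v) = | 2  2 | = (2)(-1) - (2)(-2) = 2.
                   | -2  -1 |

Its absolute value is |J| = 2 (the area scaling factor).

Substituting x = 2u + 2v, y = -2u - v into the integrand,

    11 → 11,

so the integral becomes

    ∬_R (11) · |J| du dv = ∫_0^3 ∫_0^3 (22) dv du.

Inner (v): 66.
Outer (u): 198.

Therefore ∬_D (11) dx dy = 198.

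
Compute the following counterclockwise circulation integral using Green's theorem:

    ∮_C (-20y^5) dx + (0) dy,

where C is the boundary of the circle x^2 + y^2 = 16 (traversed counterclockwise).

Green's theorem converts the closed line integral into a double integral over the enclosed region D:

    ∮_C P dx + Q dy = ∬_D (∂Q/∂x - ∂P/∂y) dA.

Here P = -20y^5, Q = 0, so

    ∂Q/∂x = 0,    ∂P/∂y = -100y^4,
    ∂Q/∂x - ∂P/∂y = 100y^4.

D is the region x^2 + y^2 ≤ 16. Evaluating the double integral:

In polar coordinates (x = r cos θ, y = r sin θ, dA = r dr dθ) the integrand becomes 100r^4sin(θ)^4, so

    ∬_D (100y^4) dA = ∫_0^{2π} ∫_0^{4} (100r^4sin(θ)^4) · r dr dθ.

Inner (r from 0 to 4): 204800sin(θ)^4/3.
Outer (θ from 0 to 2π): 51200π.

Therefore ∮_C P dx + Q dy = 51200π.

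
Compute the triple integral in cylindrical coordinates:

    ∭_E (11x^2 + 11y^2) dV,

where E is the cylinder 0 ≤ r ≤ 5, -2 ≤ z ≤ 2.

In cylindrical coordinates, x = r cos(θ), y = r sin(θ), z = z, and dV = r dr dθ dz.

The integrand becomes 11r^2, so

    ∭_E (11x^2 + 11y^2) dV = ∫_{0}^{2π} ∫_{0}^{5} ∫_{-2}^{2} (11r^2) · r dz dr dθ.

Inner (z): 44r^3.
Middle (r from 0 to 5): 6875.
Outer (θ): 13750π.

Therefore the triple integral equals 13750π.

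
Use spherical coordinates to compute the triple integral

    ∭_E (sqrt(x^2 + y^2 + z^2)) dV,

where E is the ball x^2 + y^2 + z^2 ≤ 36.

In spherical coordinates, x = ρ sin(φ) cos(θ), y = ρ sin(φ) sin(θ), z = ρ cos(φ), and dV = ρ^2 sin(φ) dρ dφ dθ.

The integrand becomes ρ, so

    ∭_E (sqrt(x^2 + y^2 + z^2)) dV = ∫_{0}^{2π} ∫_{0}^{π} ∫_{0}^{6} (ρ) · ρ^2 sin(φ) dρ dφ dθ.

Inner (ρ): 324sin(φ).
Middle (φ): 648.
Outer (θ): 1296π.

Therefore the triple integral equals 1296π.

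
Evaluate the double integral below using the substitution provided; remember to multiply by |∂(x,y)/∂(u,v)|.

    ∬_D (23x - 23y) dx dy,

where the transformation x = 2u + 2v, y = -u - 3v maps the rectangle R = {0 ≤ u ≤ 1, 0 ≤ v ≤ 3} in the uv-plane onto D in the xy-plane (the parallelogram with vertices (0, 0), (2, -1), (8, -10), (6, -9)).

Compute the Jacobian determinant of (x, y) with respect to (u, v):

    ∂(x,y)/∂(u,v) = | 2  2 | = (2)(-3) - (2)(-1) = -4.
                   | -1  -3 |

Its absolute value is |J| = 4 (the area scaling factor).

Substituting x = 2u + 2v, y = -u - 3v into the integrand,

    23x - 23y → 69u + 115v,

so the integral becomes

    ∬_R (69u + 115v) · |J| du dv = ∫_0^1 ∫_0^3 (276u + 460v) dv du.

Inner (v): 828u + 2070.
Outer (u): 2484.

Therefore ∬_D (23x - 23y) dx dy = 2484.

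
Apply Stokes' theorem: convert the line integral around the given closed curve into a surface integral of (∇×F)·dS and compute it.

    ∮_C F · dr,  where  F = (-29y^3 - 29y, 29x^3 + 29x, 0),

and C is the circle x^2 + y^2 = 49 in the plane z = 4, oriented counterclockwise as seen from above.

Let S be the flat disk x^2 + y^2 ≤ 49 in the plane z = 4, with upward unit normal n̂ = ẑ. By Stokes' theorem,

    ∮_C F · dr = ∬_S (∇ × F) · n̂ dS = ∬_D (curl F)_z dA,

where D is the disk x^2 + y^2 ≤ 49.

Compute the curl of F = (-29y^3 - 29y, 29x^3 + 29x, 0):
    (∇ × F)_x = ∂F_z/∂y - ∂F_y/∂z = 0,
    (∇ × F)_y = ∂F_x/∂z - ∂F_z/∂x = 0,
    (∇ × F)_z = ∂F_y/∂x - ∂F_x/∂y = 87x^2 + 87y^2 + 58.

On z = 4, (curl F)_z = 87x^2 + 87y^2 + 58.

Convert to polar (x = r cos θ, y = r sin θ, dA = r dr dθ); the integrand becomes 87r^2 + 58, so

    ∬_D (curl F)_z dA = ∫_0^{2π} ∫_0^{7} (87r^2 + 58) · r dr dθ.

Inner (r from 0 to 7): 214571/4.
Outer (θ from 0 to 2π): 214571π/2.

Therefore ∮_C F · dr = 214571π/2.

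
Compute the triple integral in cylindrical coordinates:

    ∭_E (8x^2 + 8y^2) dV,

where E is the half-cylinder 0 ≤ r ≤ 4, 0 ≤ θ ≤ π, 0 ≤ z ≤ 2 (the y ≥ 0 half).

In cylindrical coordinates, x = r cos(θ), y = r sin(θ), z = z, and dV = r dr dθ dz.

The integrand becomes 8r^2, so

    ∭_E (8x^2 + 8y^2) dV = ∫_{0}^{π} ∫_{0}^{4} ∫_{0}^{2} (8r^2) · r dz dr dθ.

Inner (z): 16r^3.
Middle (r from 0 to 4): 1024.
Outer (θ): 1024π.

Therefore the triple integral equals 1024π.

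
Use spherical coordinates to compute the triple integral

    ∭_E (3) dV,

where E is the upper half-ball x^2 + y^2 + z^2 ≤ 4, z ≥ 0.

In spherical coordinates, x = ρ sin(φ) cos(θ), y = ρ sin(φ) sin(θ), z = ρ cos(φ), and dV = ρ^2 sin(φ) dρ dφ dθ.

The integrand becomes 3, so

    ∭_E (3) dV = ∫_{0}^{2π} ∫_{0}^{π/2} ∫_{0}^{2} (3) · ρ^2 sin(φ) dρ dφ dθ.

Inner (ρ): 8sin(φ).
Middle (φ): 8.
Outer (θ): 16π.

Therefore the triple integral equals 16π.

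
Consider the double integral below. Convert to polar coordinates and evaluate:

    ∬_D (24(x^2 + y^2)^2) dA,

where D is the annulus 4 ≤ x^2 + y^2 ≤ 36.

The region D is 2 ≤ r ≤ 6, 0 ≤ θ ≤ 2π in polar coordinates, where x = r cos(θ), y = r sin(θ), and dA = r dr dθ.

Under the substitution, the integrand becomes 24r^4, so

    ∬_D (24(x^2 + y^2)^2) dA = ∫_{0}^{2π} ∫_{2}^{6} (24r^4) · r dr dθ.

Inner integral (in r): ∫_{2}^{6} (24r^4) · r dr = 186368.

Outer integral (in θ): ∫_{0}^{2π} (186368) dθ = 372736π.

Therefore ∬_D (24(x^2 + y^2)^2) dA = 372736π.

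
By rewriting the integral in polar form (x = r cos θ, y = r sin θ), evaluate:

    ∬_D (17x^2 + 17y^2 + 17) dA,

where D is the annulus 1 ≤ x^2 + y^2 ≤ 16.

The region D is 1 ≤ r ≤ 4, 0 ≤ θ ≤ 2π in polar coordinates, where x = r cos(θ), y = r sin(θ), and dA = r dr dθ.

Under the substitution, the integrand becomes 17r^2 + 17, so

    ∬_D (17x^2 + 17y^2 + 17) dA = ∫_{0}^{2π} ∫_{1}^{4} (17r^2 + 17) · r dr dθ.

Inner integral (in r): ∫_{1}^{4} (17r^2 + 17) · r dr = 4845/4.

Outer integral (in θ): ∫_{0}^{2π} (4845/4) dθ = 4845π/2.

Therefore ∬_D (17x^2 + 17y^2 + 17) dA = 4845π/2.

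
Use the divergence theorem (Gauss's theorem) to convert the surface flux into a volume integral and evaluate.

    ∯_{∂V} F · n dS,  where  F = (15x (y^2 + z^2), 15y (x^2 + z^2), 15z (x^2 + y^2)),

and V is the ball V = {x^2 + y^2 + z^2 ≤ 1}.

By the divergence theorem,

    ∯_{∂V} F · n dS = ∭_V (∇ · F) dV.

Compute the divergence:
    ∇ · F = ∂F_x/∂x + ∂F_y/∂y + ∂F_z/∂z = 15y^2 + 15z^2 + 15x^2 + 15z^2 + 15x^2 + 15y^2 = 30x^2 + 30y^2 + 30z^2.

In spherical coordinates, x = ρ sin(φ) cos(θ), y = ρ sin(φ) sin(θ), z = ρ cos(φ), dV = ρ^2 sin(φ) dρ dφ dθ, with 0 ≤ ρ ≤ 1, 0 ≤ φ ≤ π, 0 ≤ θ ≤ 2π.

The integrand, after substitution and multiplying by the volume element, becomes (30ρ^2) · ρ^2 sin(φ), so

    ∭_V (∇·F) dV = ∫_0^{2π} ∫_0^{π} ∫_0^{1} (30ρ^2) · ρ^2 sin(φ) dρ dφ dθ.

Inner (ρ from 0 to 1): 6sin(φ).
Middle (φ from 0 to π): 12.
Outer (θ from 0 to 2π): 24π.

Therefore ∯_{∂V} F · n dS = 24π.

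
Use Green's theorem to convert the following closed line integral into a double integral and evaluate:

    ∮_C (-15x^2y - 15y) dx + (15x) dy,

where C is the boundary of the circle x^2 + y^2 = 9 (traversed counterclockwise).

Green's theorem converts the closed line integral into a double integral over the enclosed region D:

    ∮_C P dx + Q dy = ∬_D (∂Q/∂x - ∂P/∂y) dA.

Here P = -15x^2y - 15y, Q = 15x, so

    ∂Q/∂x = 15,    ∂P/∂y = -15x^2 - 15,
    ∂Q/∂x - ∂P/∂y = 15x^2 + 30.

D is the region x^2 + y^2 ≤ 9. Evaluating the double integral:

In polar coordinates (x = r cos θ, y = r sin θ, dA = r dr dθ) the integrand becomes 15r^2cos(θ)^2 + 30, so

    ∬_D (15x^2 + 30) dA = ∫_0^{2π} ∫_0^{3} (15r^2cos(θ)^2 + 30) · r dr dθ.

Inner (r from 0 to 3): 1215cos(θ)^2/4 + 135.
Outer (θ from 0 to 2π): 2295π/4.

Therefore ∮_C P dx + Q dy = 2295π/4.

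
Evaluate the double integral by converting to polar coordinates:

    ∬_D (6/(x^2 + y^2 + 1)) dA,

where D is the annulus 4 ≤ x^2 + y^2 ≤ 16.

The region D is 2 ≤ r ≤ 4, 0 ≤ θ ≤ 2π in polar coordinates, where x = r cos(θ), y = r sin(θ), and dA = r dr dθ.

Under the substitution, the integrand becomes 6/(r^2 + 1), so

    ∬_D (6/(x^2 + y^2 + 1)) dA = ∫_{0}^{2π} ∫_{2}^{4} (6/(r^2 + 1)) · r dr dθ.

Inner integral (in r): ∫_{2}^{4} (6/(r^2 + 1)) · r dr = log(4913/125).

Outer integral (in θ): ∫_{0}^{2π} (log(4913/125)) dθ = log((4913/125)^(2π)).

Therefore ∬_D (6/(x^2 + y^2 + 1)) dA = log((4913/125)^(2π)).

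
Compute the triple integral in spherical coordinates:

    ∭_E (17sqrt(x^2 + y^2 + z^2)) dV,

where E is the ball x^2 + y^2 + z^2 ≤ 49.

In spherical coordinates, x = ρ sin(φ) cos(θ), y = ρ sin(φ) sin(θ), z = ρ cos(φ), and dV = ρ^2 sin(φ) dρ dφ dθ.

The integrand becomes 17ρ, so

    ∭_E (17sqrt(x^2 + y^2 + z^2)) dV = ∫_{0}^{2π} ∫_{0}^{π} ∫_{0}^{7} (17ρ) · ρ^2 sin(φ) dρ dφ dθ.

Inner (ρ): 40817sin(φ)/4.
Middle (φ): 40817/2.
Outer (θ): 40817π.

Therefore the triple integral equals 40817π.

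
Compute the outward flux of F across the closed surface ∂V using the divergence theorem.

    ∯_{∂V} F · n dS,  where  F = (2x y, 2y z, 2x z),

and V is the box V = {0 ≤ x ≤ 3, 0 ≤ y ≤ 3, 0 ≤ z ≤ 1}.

By the divergence theorem,

    ∯_{∂V} F · n dS = ∭_V (∇ · F) dV.

Compute the divergence:
    ∇ · F = ∂F_x/∂x + ∂F_y/∂y + ∂F_z/∂z = 2y + 2z + 2x = 2x + 2y + 2z.

V is a rectangular box, so dV = dx dy dz with 0 ≤ x ≤ 3, 0 ≤ y ≤ 3, 0 ≤ z ≤ 1.

Integrate (2x + 2y + 2z) over V as an iterated integral:

    ∭_V (∇·F) dV = ∫_0^{3} ∫_0^{3} ∫_0^{1} (2x + 2y + 2z) dz dy dx.

Inner (z from 0 to 1): 2x + 2y + 1.
Middle (y from 0 to 3): 6x + 12.
Outer (x from 0 to 3): 63.

Therefore ∯_{∂V} F · n dS = 63.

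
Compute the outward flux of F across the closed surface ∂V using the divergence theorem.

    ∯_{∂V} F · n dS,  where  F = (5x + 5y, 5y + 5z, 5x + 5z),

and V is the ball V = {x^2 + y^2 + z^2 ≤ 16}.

By the divergence theorem,

    ∯_{∂V} F · n dS = ∭_V (∇ · F) dV.

Compute the divergence:
    ∇ · F = ∂F_x/∂x + ∂F_y/∂y + ∂F_z/∂z = 5 + 5 + 5 = 15.

In spherical coordinates, x = ρ sin(φ) cos(θ), y = ρ sin(φ) sin(θ), z = ρ cos(φ), dV = ρ^2 sin(φ) dρ dφ dθ, with 0 ≤ ρ ≤ 4, 0 ≤ φ ≤ π, 0 ≤ θ ≤ 2π.

The integrand, after substitution and multiplying by the volume element, becomes (15) · ρ^2 sin(φ), so

    ∭_V (∇·F) dV = ∫_0^{2π} ∫_0^{π} ∫_0^{4} (15) · ρ^2 sin(φ) dρ dφ dθ.

Inner (ρ from 0 to 4): 320sin(φ).
Middle (φ from 0 to π): 640.
Outer (θ from 0 to 2π): 1280π.

Therefore ∯_{∂V} F · n dS = 1280π.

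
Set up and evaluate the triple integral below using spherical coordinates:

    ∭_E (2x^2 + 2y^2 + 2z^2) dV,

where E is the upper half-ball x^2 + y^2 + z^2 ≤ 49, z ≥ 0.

In spherical coordinates, x = ρ sin(φ) cos(θ), y = ρ sin(φ) sin(θ), z = ρ cos(φ), and dV = ρ^2 sin(φ) dρ dφ dθ.

The integrand becomes 2ρ^2, so

    ∭_E (2x^2 + 2y^2 + 2z^2) dV = ∫_{0}^{2π} ∫_{0}^{π/2} ∫_{0}^{7} (2ρ^2) · ρ^2 sin(φ) dρ dφ dθ.

Inner (ρ): 33614sin(φ)/5.
Middle (φ): 33614/5.
Outer (θ): 67228π/5.

Therefore the triple integral equals 67228π/5.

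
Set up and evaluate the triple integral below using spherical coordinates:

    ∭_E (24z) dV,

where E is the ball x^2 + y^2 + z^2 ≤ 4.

In spherical coordinates, x = ρ sin(φ) cos(θ), y = ρ sin(φ) sin(θ), z = ρ cos(φ), and dV = ρ^2 sin(φ) dρ dφ dθ.

The integrand becomes 24ρ cos(φ), so

    ∭_E (24z) dV = ∫_{0}^{2π} ∫_{0}^{π} ∫_{0}^{2} (24ρ cos(φ)) · ρ^2 sin(φ) dρ dφ dθ.

Inner (ρ): 48sin(2φ).
Middle (φ): 0.
Outer (θ): 0.

Therefore the triple integral equals 0.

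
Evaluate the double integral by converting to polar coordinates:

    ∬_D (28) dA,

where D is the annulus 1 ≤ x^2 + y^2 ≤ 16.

The region D is 1 ≤ r ≤ 4, 0 ≤ θ ≤ 2π in polar coordinates, where x = r cos(θ), y = r sin(θ), and dA = r dr dθ.

Under the substitution, the integrand becomes 28, so

    ∬_D (28) dA = ∫_{0}^{2π} ∫_{1}^{4} (28) · r dr dθ.

Inner integral (in r): ∫_{1}^{4} (28) · r dr = 210.

Outer integral (in θ): ∫_{0}^{2π} (210) dθ = 420π.

Therefore ∬_D (28) dA = 420π.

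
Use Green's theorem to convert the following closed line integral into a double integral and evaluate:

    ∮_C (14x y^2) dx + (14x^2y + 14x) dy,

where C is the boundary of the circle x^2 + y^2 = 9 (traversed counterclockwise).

Green's theorem converts the closed line integral into a double integral over the enclosed region D:

    ∮_C P dx + Q dy = ∬_D (∂Q/∂x - ∂P/∂y) dA.

Here P = 14x y^2, Q = 14x^2y + 14x, so

    ∂Q/∂x = 28x y + 14,    ∂P/∂y = 28x y,
    ∂Q/∂x - ∂P/∂y = 14.

D is the region x^2 + y^2 ≤ 9. Evaluating the double integral:

In polar coordinates (x = r cos θ, y = r sin θ, dA = r dr dθ) the integrand becomes 14, so

    ∬_D (14) dA = ∫_0^{2π} ∫_0^{3} (14) · r dr dθ.

Inner (r from 0 to 3): 63.
Outer (θ from 0 to 2π): 126π.

Therefore ∮_C P dx + Q dy = 126π.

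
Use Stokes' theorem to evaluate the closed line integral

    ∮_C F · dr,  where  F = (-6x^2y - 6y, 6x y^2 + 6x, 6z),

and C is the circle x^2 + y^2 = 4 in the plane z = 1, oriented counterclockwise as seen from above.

Let S be the flat disk x^2 + y^2 ≤ 4 in the plane z = 1, with upward unit normal n̂ = ẑ. By Stokes' theorem,

    ∮_C F · dr = ∬_S (∇ × F) · n̂ dS = ∬_D (curl F)_z dA,

where D is the disk x^2 + y^2 ≤ 4.

Compute the curl of F = (-6x^2y - 6y, 6x y^2 + 6x, 6z):
    (∇ × F)_x = ∂F_z/∂y - ∂F_y/∂z = 0,
    (∇ × F)_y = ∂F_x/∂z - ∂F_z/∂x = 0,
    (∇ × F)_z = ∂F_y/∂x - ∂F_x/∂y = 6x^2 + 6y^2 + 12.

On z = 1, (curl F)_z = 6x^2 + 6y^2 + 12.

Convert to polar (x = r cos θ, y = r sin θ, dA = r dr dθ); the integrand becomes 6r^2 + 12, so

    ∬_D (curl F)_z dA = ∫_0^{2π} ∫_0^{2} (6r^2 + 12) · r dr dθ.

Inner (r from 0 to 2): 48.
Outer (θ from 0 to 2π): 96π.

Therefore ∮_C F · dr = 96π.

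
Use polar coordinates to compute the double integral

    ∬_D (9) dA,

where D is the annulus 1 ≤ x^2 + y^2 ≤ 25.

The region D is 1 ≤ r ≤ 5, 0 ≤ θ ≤ 2π in polar coordinates, where x = r cos(θ), y = r sin(θ), and dA = r dr dθ.

Under the substitution, the integrand becomes 9, so

    ∬_D (9) dA = ∫_{0}^{2π} ∫_{1}^{5} (9) · r dr dθ.

Inner integral (in r): ∫_{1}^{5} (9) · r dr = 108.

Outer integral (in θ): ∫_{0}^{2π} (108) dθ = 216π.

Therefore ∬_D (9) dA = 216π.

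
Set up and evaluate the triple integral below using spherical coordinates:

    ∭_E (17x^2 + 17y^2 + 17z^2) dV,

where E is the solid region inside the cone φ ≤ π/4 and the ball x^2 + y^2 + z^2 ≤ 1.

In spherical coordinates, x = ρ sin(φ) cos(θ), y = ρ sin(φ) sin(θ), z = ρ cos(φ), and dV = ρ^2 sin(φ) dρ dφ dθ.

The integrand becomes 17ρ^2, so

    ∭_E (17x^2 + 17y^2 + 17z^2) dV = ∫_{0}^{2π} ∫_{0}^{π/4} ∫_{0}^{1} (17ρ^2) · ρ^2 sin(φ) dρ dφ dθ.

Inner (ρ): 17sin(φ)/5.
Middle (φ): 17/5 - 17sqrt(2)/10.
Outer (θ): 17π (2 - sqrt(2))/5.

Therefore the triple integral equals 17π (2 - sqrt(2))/5.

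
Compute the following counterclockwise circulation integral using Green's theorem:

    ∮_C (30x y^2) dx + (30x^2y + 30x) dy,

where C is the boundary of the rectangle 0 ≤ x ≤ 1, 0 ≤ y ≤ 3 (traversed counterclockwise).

Green's theorem converts the closed line integral into a double integral over the enclosed region D:

    ∮_C P dx + Q dy = ∬_D (∂Q/∂x - ∂P/∂y) dA.

Here P = 30x y^2, Q = 30x^2y + 30x, so

    ∂Q/∂x = 60x y + 30,    ∂P/∂y = 60x y,
    ∂Q/∂x - ∂P/∂y = 30.

D is the region 0 ≤ x ≤ 1, 0 ≤ y ≤ 3. Evaluating the double integral:

    ∬_D (30) dA = ∫_0^{1} ∫_0^{3} (30) dy dx.

Inner (y from 0 to 3): 90.
Outer (x from 0 to 1): 90.

Therefore ∮_C P dx + Q dy = 90.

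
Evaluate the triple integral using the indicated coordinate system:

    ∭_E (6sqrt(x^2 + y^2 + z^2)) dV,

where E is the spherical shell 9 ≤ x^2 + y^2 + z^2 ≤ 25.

In spherical coordinates, x = ρ sin(φ) cos(θ), y = ρ sin(φ) sin(θ), z = ρ cos(φ), and dV = ρ^2 sin(φ) dρ dφ dθ.

The integrand becomes 6ρ, so

    ∭_E (6sqrt(x^2 + y^2 + z^2)) dV = ∫_{0}^{2π} ∫_{0}^{π} ∫_{3}^{5} (6ρ) · ρ^2 sin(φ) dρ dφ dθ.

Inner (ρ): 816sin(φ).
Middle (φ): 1632.
Outer (θ): 3264π.

Therefore the triple integral equals 3264π.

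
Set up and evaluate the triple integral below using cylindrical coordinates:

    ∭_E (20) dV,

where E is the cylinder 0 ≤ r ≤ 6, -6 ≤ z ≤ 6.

In cylindrical coordinates, x = r cos(θ), y = r sin(θ), z = z, and dV = r dr dθ dz.

The integrand becomes 20, so

    ∭_E (20) dV = ∫_{0}^{2π} ∫_{0}^{6} ∫_{-6}^{6} (20) · r dz dr dθ.

Inner (z): 240r.
Middle (r from 0 to 6): 4320.
Outer (θ): 8640π.

Therefore the triple integral equals 8640π.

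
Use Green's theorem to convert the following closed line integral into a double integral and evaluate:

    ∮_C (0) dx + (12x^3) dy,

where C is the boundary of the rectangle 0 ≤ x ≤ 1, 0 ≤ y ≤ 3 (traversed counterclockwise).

Green's theorem converts the closed line integral into a double integral over the enclosed region D:

    ∮_C P dx + Q dy = ∬_D (∂Q/∂x - ∂P/∂y) dA.

Here P = 0, Q = 12x^3, so

    ∂Q/∂x = 36x^2,    ∂P/∂y = 0,
    ∂Q/∂x - ∂P/∂y = 36x^2.

D is the region 0 ≤ x ≤ 1, 0 ≤ y ≤ 3. Evaluating the double integral:

    ∬_D (36x^2) dA = ∫_0^{1} ∫_0^{3} (36x^2) dy dx.

Inner (y from 0 to 3): 108x^2.
Outer (x from 0 to 1): 36.

Therefore ∮_C P dx + Q dy = 36.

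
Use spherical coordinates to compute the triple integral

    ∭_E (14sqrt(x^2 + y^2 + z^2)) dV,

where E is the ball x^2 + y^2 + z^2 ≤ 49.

In spherical coordinates, x = ρ sin(φ) cos(θ), y = ρ sin(φ) sin(θ), z = ρ cos(φ), and dV = ρ^2 sin(φ) dρ dφ dθ.

The integrand becomes 14ρ, so

    ∭_E (14sqrt(x^2 + y^2 + z^2)) dV = ∫_{0}^{2π} ∫_{0}^{π} ∫_{0}^{7} (14ρ) · ρ^2 sin(φ) dρ dφ dθ.

Inner (ρ): 16807sin(φ)/2.
Middle (φ): 16807.
Outer (θ): 33614π.

Therefore the triple integral equals 33614π.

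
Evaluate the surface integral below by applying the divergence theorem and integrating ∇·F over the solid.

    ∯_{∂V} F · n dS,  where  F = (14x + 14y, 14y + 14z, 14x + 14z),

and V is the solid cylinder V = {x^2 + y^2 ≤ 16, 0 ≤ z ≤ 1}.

By the divergence theorem,

    ∯_{∂V} F · n dS = ∭_V (∇ · F) dV.

Compute the divergence:
    ∇ · F = ∂F_x/∂x + ∂F_y/∂y + ∂F_z/∂z = 14 + 14 + 14 = 42.

In cylindrical coordinates, x = r cos(θ), y = r sin(θ), z = z, dV = r dr dθ dz, with 0 ≤ r ≤ 4, 0 ≤ θ ≤ 2π, 0 ≤ z ≤ 1.

The integrand, after substitution and multiplying by the volume element, becomes (42) · r, so

    ∭_V (∇·F) dV = ∫_0^{2π} ∫_0^{4} ∫_0^{1} (42) · r dz dr dθ.

Inner (z from 0 to 1): 42r.
Middle (r from 0 to 4): 336.
Outer (θ from 0 to 2π): 672π.

Therefore ∯_{∂V} F · n dS = 672π.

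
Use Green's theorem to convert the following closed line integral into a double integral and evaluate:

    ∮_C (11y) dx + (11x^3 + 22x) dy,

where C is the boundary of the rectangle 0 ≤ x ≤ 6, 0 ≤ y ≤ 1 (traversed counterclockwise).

Green's theorem converts the closed line integral into a double integral over the enclosed region D:

    ∮_C P dx + Q dy = ∬_D (∂Q/∂x - ∂P/∂y) dA.

Here P = 11y, Q = 11x^3 + 22x, so

    ∂Q/∂x = 33x^2 + 22,    ∂P/∂y = 11,
    ∂Q/∂x - ∂P/∂y = 33x^2 + 11.

D is the region 0 ≤ x ≤ 6, 0 ≤ y ≤ 1. Evaluating the double integral:

    ∬_D (33x^2 + 11) dA = ∫_0^{6} ∫_0^{1} (33x^2 + 11) dy dx.

Inner (y from 0 to 1): 33x^2 + 11.
Outer (x from 0 to 6): 2442.

Therefore ∮_C P dx + Q dy = 2442.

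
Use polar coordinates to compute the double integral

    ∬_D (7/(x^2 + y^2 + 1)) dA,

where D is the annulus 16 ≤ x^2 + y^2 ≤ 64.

The region D is 4 ≤ r ≤ 8, 0 ≤ θ ≤ 2π in polar coordinates, where x = r cos(θ), y = r sin(θ), and dA = r dr dθ.

Under the substitution, the integrand becomes 7/(r^2 + 1), so

    ∬_D (7/(x^2 + y^2 + 1)) dA = ∫_{0}^{2π} ∫_{4}^{8} (7/(r^2 + 1)) · r dr dθ.

Inner integral (in r): ∫_{4}^{8} (7/(r^2 + 1)) · r dr = log(274625sqrt(1105)/83521).

Outer integral (in θ): ∫_{0}^{2π} (log(274625sqrt(1105)/83521)) dθ = log((274625sqrt(1105)/83521)^(2π)).

Therefore ∬_D (7/(x^2 + y^2 + 1)) dA = log((274625sqrt(1105)/83521)^(2π)).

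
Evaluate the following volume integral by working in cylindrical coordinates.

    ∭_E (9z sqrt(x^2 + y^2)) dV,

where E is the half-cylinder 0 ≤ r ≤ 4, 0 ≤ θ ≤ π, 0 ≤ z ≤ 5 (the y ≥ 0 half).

In cylindrical coordinates, x = r cos(θ), y = r sin(θ), z = z, and dV = r dr dθ dz.

The integrand becomes 9r z, so

    ∭_E (9z sqrt(x^2 + y^2)) dV = ∫_{0}^{π} ∫_{0}^{4} ∫_{0}^{5} (9r z) · r dz dr dθ.

Inner (z): 225r^2/2.
Middle (r from 0 to 4): 2400.
Outer (θ): 2400π.

Therefore the triple integral equals 2400π.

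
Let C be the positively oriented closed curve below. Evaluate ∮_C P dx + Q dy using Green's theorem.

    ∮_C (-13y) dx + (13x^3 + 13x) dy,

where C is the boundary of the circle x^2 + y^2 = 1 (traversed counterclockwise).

Green's theorem converts the closed line integral into a double integral over the enclosed region D:

    ∮_C P dx + Q dy = ∬_D (∂Q/∂x - ∂P/∂y) dA.

Here P = -13y, Q = 13x^3 + 13x, so

    ∂Q/∂x = 39x^2 + 13,    ∂P/∂y = -13,
    ∂Q/∂x - ∂P/∂y = 39x^2 + 26.

D is the region x^2 + y^2 ≤ 1. Evaluating the double integral:

In polar coordinates (x = r cos θ, y = r sin θ, dA = r dr dθ) the integrand becomes 39r^2cos(θ)^2 + 26, so

    ∬_D (39x^2 + 26) dA = ∫_0^{2π} ∫_0^{1} (39r^2cos(θ)^2 + 26) · r dr dθ.

Inner (r from 0 to 1): 39cos(θ)^2/4 + 13.
Outer (θ from 0 to 2π): 143π/4.

Therefore ∮_C P dx + Q dy = 143π/4.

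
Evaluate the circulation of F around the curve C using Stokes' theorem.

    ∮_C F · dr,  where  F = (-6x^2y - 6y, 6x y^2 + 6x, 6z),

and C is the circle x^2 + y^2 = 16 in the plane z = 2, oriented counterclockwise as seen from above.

Let S be the flat disk x^2 + y^2 ≤ 16 in the plane z = 2, with upward unit normal n̂ = ẑ. By Stokes' theorem,

    ∮_C F · dr = ∬_S (∇ × F) · n̂ dS = ∬_D (curl F)_z dA,

where D is the disk x^2 + y^2 ≤ 16.

Compute the curl of F = (-6x^2y - 6y, 6x y^2 + 6x, 6z):
    (∇ × F)_x = ∂F_z/∂y - ∂F_y/∂z = 0,
    (∇ × F)_y = ∂F_x/∂z - ∂F_z/∂x = 0,
    (∇ × F)_z = ∂F_y/∂x - ∂F_x/∂y = 6x^2 + 6y^2 + 12.

On z = 2, (curl F)_z = 6x^2 + 6y^2 + 12.

Convert to polar (x = r cos θ, y = r sin θ, dA = r dr dθ); the integrand becomes 6r^2 + 12, so

    ∬_D (curl F)_z dA = ∫_0^{2π} ∫_0^{4} (6r^2 + 12) · r dr dθ.

Inner (r from 0 to 4): 480.
Outer (θ from 0 to 2π): 960π.

Therefore ∮_C F · dr = 960π.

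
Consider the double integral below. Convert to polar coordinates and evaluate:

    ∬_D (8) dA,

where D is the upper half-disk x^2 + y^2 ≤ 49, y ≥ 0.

The region D is 0 ≤ r ≤ 7, 0 ≤ θ ≤ π in polar coordinates, where x = r cos(θ), y = r sin(θ), and dA = r dr dθ.

Under the substitution, the integrand becomes 8, so

    ∬_D (8) dA = ∫_{0}^{π} ∫_{0}^{7} (8) · r dr dθ.

Inner integral (in r): ∫_{0}^{7} (8) · r dr = 196.

Outer integral (in θ): ∫_{0}^{π} (196) dθ = 196π.

Therefore ∬_D (8) dA = 196π.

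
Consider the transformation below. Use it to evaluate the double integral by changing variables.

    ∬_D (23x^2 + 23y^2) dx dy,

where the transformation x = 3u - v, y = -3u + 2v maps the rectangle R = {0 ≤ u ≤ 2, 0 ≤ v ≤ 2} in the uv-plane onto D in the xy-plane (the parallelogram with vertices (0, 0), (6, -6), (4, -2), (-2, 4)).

Compute the Jacobian determinant of (x, y) with respect to (u, v):

    ∂(x,y)/∂(u,v) = | 3  -1 | = (3)(2) - (-1)(-3) = 3.
                   | -3  2 |

Its absolute value is |J| = 3 (the area scaling factor).

Substituting x = 3u - v, y = -3u + 2v into the integrand,

    23x^2 + 23y^2 → 414u^2 - 414u v + 115v^2,

so the integral becomes

    ∬_R (414u^2 - 414u v + 115v^2) · |J| du dv = ∫_0^2 ∫_0^2 (1242u^2 - 1242u v + 345v^2) dv du.

Inner (v): 2484u^2 - 2484u + 920.
Outer (u): 3496.

Therefore ∬_D (23x^2 + 23y^2) dx dy = 3496.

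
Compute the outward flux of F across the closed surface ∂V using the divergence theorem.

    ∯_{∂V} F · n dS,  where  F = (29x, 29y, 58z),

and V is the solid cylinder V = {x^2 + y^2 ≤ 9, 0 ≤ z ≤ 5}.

By the divergence theorem,

    ∯_{∂V} F · n dS = ∭_V (∇ · F) dV.

Compute the divergence:
    ∇ · F = ∂F_x/∂x + ∂F_y/∂y + ∂F_z/∂z = 29 + 29 + 58 = 116.

In cylindrical coordinates, x = r cos(θ), y = r sin(θ), z = z, dV = r dr dθ dz, with 0 ≤ r ≤ 3, 0 ≤ θ ≤ 2π, 0 ≤ z ≤ 5.

The integrand, after substitution and multiplying by the volume element, becomes (116) · r, so

    ∭_V (∇·F) dV = ∫_0^{2π} ∫_0^{3} ∫_0^{5} (116) · r dz dr dθ.

Inner (z from 0 to 5): 580r.
Middle (r from 0 to 3): 2610.
Outer (θ from 0 to 2π): 5220π.

Therefore ∯_{∂V} F · n dS = 5220π.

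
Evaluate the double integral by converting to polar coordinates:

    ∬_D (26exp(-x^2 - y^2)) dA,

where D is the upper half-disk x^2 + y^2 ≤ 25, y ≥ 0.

The region D is 0 ≤ r ≤ 5, 0 ≤ θ ≤ π in polar coordinates, where x = r cos(θ), y = r sin(θ), and dA = r dr dθ.

Under the substitution, the integrand becomes 26exp(-r^2), so

    ∬_D (26exp(-x^2 - y^2)) dA = ∫_{0}^{π} ∫_{0}^{5} (26exp(-r^2)) · r dr dθ.

Inner integral (in r): ∫_{0}^{5} (26exp(-r^2)) · r dr = 13 - 13exp(-25).

Outer integral (in θ): ∫_{0}^{π} (13 - 13exp(-25)) dθ = -13π exp(-25) + 13π.

Therefore ∬_D (26exp(-x^2 - y^2)) dA = -13π exp(-25) + 13π.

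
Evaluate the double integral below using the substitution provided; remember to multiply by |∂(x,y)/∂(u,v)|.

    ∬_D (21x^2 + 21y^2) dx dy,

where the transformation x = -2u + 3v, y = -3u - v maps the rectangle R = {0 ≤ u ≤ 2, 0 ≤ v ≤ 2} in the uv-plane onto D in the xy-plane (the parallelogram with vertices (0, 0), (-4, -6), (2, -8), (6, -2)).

Compute the Jacobian determinant of (x, y) with respect to (u, v):

    ∂(x,y)/∂(u,v) = | -2  3 | = (-2)(-1) - (3)(-3) = 11.
                   | -3  -1 |

Its absolute value is |J| = 11 (the area scaling factor).

Substituting x = -2u + 3v, y = -3u - v into the integrand,

    21x^2 + 21y^2 → 273u^2 - 126u v + 210v^2,

so the integral becomes

    ∬_R (273u^2 - 126u v + 210v^2) · |J| du dv = ∫_0^2 ∫_0^2 (3003u^2 - 1386u v + 2310v^2) dv du.

Inner (v): 6006u^2 - 2772u + 6160.
Outer (u): 22792.

Therefore ∬_D (21x^2 + 21y^2) dx dy = 22792.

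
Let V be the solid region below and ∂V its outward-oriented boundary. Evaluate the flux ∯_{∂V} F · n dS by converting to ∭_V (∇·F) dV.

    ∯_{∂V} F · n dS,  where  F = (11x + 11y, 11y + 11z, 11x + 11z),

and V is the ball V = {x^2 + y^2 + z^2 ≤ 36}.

By the divergence theorem,

    ∯_{∂V} F · n dS = ∭_V (∇ · F) dV.

Compute the divergence:
    ∇ · F = ∂F_x/∂x + ∂F_y/∂y + ∂F_z/∂z = 11 + 11 + 11 = 33.

In spherical coordinates, x = ρ sin(φ) cos(θ), y = ρ sin(φ) sin(θ), z = ρ cos(φ), dV = ρ^2 sin(φ) dρ dφ dθ, with 0 ≤ ρ ≤ 6, 0 ≤ φ ≤ π, 0 ≤ θ ≤ 2π.

The integrand, after substitution and multiplying by the volume element, becomes (33) · ρ^2 sin(φ), so

    ∭_V (∇·F) dV = ∫_0^{2π} ∫_0^{π} ∫_0^{6} (33) · ρ^2 sin(φ) dρ dφ dθ.

Inner (ρ from 0 to 6): 2376sin(φ).
Middle (φ from 0 to π): 4752.
Outer (θ from 0 to 2π): 9504π.

Therefore ∯_{∂V} F · n dS = 9504π.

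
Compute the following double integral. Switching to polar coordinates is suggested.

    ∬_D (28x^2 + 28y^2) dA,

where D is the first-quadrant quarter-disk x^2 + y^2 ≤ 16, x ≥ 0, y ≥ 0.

The region D is 0 ≤ r ≤ 4, 0 ≤ θ ≤ π/2 in polar coordinates, where x = r cos(θ), y = r sin(θ), and dA = r dr dθ.

Under the substitution, the integrand becomes 28r^2, so

    ∬_D (28x^2 + 28y^2) dA = ∫_{0}^{π/2} ∫_{0}^{4} (28r^2) · r dr dθ.

Inner integral (in r): ∫_{0}^{4} (28r^2) · r dr = 1792.

Outer integral (in θ): ∫_{0}^{π/2} (1792) dθ = 896π.

Therefore ∬_D (28x^2 + 28y^2) dA = 896π.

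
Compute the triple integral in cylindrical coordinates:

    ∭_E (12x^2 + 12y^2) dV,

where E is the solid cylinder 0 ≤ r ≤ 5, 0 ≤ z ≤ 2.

In cylindrical coordinates, x = r cos(θ), y = r sin(θ), z = z, and dV = r dr dθ dz.

The integrand becomes 12r^2, so

    ∭_E (12x^2 + 12y^2) dV = ∫_{0}^{2π} ∫_{0}^{5} ∫_{0}^{2} (12r^2) · r dz dr dθ.

Inner (z): 24r^3.
Middle (r from 0 to 5): 3750.
Outer (θ): 7500π.

Therefore the triple integral equals 7500π.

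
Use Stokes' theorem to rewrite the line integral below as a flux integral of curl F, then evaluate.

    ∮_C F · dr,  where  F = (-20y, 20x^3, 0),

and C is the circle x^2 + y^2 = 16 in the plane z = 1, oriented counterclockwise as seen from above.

Let S be the flat disk x^2 + y^2 ≤ 16 in the plane z = 1, with upward unit normal n̂ = ẑ. By Stokes' theorem,

    ∮_C F · dr = ∬_S (∇ × F) · n̂ dS = ∬_D (curl F)_z dA,

where D is the disk x^2 + y^2 ≤ 16.

Compute the curl of F = (-20y, 20x^3, 0):
    (∇ × F)_x = ∂F_z/∂y - ∂F_y/∂z = 0,
    (∇ × F)_y = ∂F_x/∂z - ∂F_z/∂x = 0,
    (∇ × F)_z = ∂F_y/∂x - ∂F_x/∂y = 60x^2 + 20.

On z = 1, (curl F)_z = 60x^2 + 20.

Convert to polar (x = r cos θ, y = r sin θ, dA = r dr dθ); the integrand becomes 60r^2cos(θ)^2 + 20, so

    ∬_D (curl F)_z dA = ∫_0^{2π} ∫_0^{4} (60r^2cos(θ)^2 + 20) · r dr dθ.

Inner (r from 0 to 4): 3840cos(θ)^2 + 160.
Outer (θ from 0 to 2π): 4160π.

Therefore ∮_C F · dr = 4160π.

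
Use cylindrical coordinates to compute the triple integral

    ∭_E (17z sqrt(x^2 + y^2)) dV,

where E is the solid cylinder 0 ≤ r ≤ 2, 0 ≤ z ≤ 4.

In cylindrical coordinates, x = r cos(θ), y = r sin(θ), z = z, and dV = r dr dθ dz.

The integrand becomes 17r z, so

    ∭_E (17z sqrt(x^2 + y^2)) dV = ∫_{0}^{2π} ∫_{0}^{2} ∫_{0}^{4} (17r z) · r dz dr dθ.

Inner (z): 136r^2.
Middle (r from 0 to 2): 1088/3.
Outer (θ): 2176π/3.

Therefore the triple integral equals 2176π/3.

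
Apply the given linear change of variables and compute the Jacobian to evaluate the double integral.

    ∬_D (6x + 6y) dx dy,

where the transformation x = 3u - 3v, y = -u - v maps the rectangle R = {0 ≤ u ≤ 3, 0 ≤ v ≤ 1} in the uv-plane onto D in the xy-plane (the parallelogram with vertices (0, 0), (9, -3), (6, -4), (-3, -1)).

Compute the Jacobian determinant of (x, y) with respect to (u, v):

    ∂(x,y)/∂(u,v) = | 3  -3 | = (3)(-1) - (-3)(-1) = -6.
                   | -1  -1 |

Its absolute value is |J| = 6 (the area scaling factor).

Substituting x = 3u - 3v, y = -u - v into the integrand,

    6x + 6y → 12u - 24v,

so the integral becomes

    ∬_R (12u - 24v) · |J| du dv = ∫_0^3 ∫_0^1 (72u - 144v) dv du.

Inner (v): 72u - 72.
Outer (u): 108.

Therefore ∬_D (6x + 6y) dx dy = 108.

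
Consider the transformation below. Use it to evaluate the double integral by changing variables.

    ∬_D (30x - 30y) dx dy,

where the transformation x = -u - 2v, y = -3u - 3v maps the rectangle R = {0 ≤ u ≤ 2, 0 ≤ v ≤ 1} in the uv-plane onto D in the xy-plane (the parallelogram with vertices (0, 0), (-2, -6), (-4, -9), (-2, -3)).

Compute the Jacobian determinant of (x, y) with respect to (u, v):

    ∂(x,y)/∂(u,v) = | -1  -2 | = (-1)(-3) - (-2)(-3) = -3.
                   | -3  -3 |

Its absolute value is |J| = 3 (the area scaling factor).

Substituting x = -u - 2v, y = -3u - 3v into the integrand,

    30x - 30y → 60u + 30v,

so the integral becomes

    ∬_R (60u + 30v) · |J| du dv = ∫_0^2 ∫_0^1 (180u + 90v) dv du.

Inner (v): 180u + 45.
Outer (u): 450.

Therefore ∬_D (30x - 30y) dx dy = 450.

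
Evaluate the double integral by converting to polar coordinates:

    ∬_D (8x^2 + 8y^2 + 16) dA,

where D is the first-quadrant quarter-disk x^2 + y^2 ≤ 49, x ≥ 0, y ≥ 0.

The region D is 0 ≤ r ≤ 7, 0 ≤ θ ≤ π/2 in polar coordinates, where x = r cos(θ), y = r sin(θ), and dA = r dr dθ.

Under the substitution, the integrand becomes 8r^2 + 16, so

    ∬_D (8x^2 + 8y^2 + 16) dA = ∫_{0}^{π/2} ∫_{0}^{7} (8r^2 + 16) · r dr dθ.

Inner integral (in r): ∫_{0}^{7} (8r^2 + 16) · r dr = 5194.

Outer integral (in θ): ∫_{0}^{π/2} (5194) dθ = 2597π.

Therefore ∬_D (8x^2 + 8y^2 + 16) dA = 2597π.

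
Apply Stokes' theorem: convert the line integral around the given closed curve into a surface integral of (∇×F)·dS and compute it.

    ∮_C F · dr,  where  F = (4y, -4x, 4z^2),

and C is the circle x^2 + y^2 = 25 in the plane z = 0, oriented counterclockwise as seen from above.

Let S be the flat disk x^2 + y^2 ≤ 25 in the plane z = 0, with upward unit normal n̂ = ẑ. By Stokes' theorem,

    ∮_C F · dr = ∬_S (∇ × F) · n̂ dS = ∬_D (curl F)_z dA,

where D is the disk x^2 + y^2 ≤ 25.

Compute the curl of F = (4y, -4x, 4z^2):
    (∇ × F)_x = ∂F_z/∂y - ∂F_y/∂z = 0,
    (∇ × F)_y = ∂F_x/∂z - ∂F_z/∂x = 0,
    (∇ × F)_z = ∂F_y/∂x - ∂F_x/∂y = -8.

On z = 0, (curl F)_z = -8.

Convert to polar (x = r cos θ, y = r sin θ, dA = r dr dθ); the integrand becomes -8, so

    ∬_D (curl F)_z dA = ∫_0^{2π} ∫_0^{5} (-8) · r dr dθ.

Inner (r from 0 to 5): -100.
Outer (θ from 0 to 2π): -200π.

Therefore ∮_C F · dr = -200π.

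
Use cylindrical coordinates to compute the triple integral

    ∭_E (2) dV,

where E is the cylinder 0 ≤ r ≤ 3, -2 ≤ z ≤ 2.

In cylindrical coordinates, x = r cos(θ), y = r sin(θ), z = z, and dV = r dr dθ dz.

The integrand becomes 2, so

    ∭_E (2) dV = ∫_{0}^{2π} ∫_{0}^{3} ∫_{-2}^{2} (2) · r dz dr dθ.

Inner (z): 8r.
Middle (r from 0 to 3): 36.
Outer (θ): 72π.

Therefore the triple integral equals 72π.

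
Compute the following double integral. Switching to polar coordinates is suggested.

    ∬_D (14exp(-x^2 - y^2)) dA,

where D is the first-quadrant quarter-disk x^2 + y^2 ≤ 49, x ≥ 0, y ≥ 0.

The region D is 0 ≤ r ≤ 7, 0 ≤ θ ≤ π/2 in polar coordinates, where x = r cos(θ), y = r sin(θ), and dA = r dr dθ.

Under the substitution, the integrand becomes 14exp(-r^2), so

    ∬_D (14exp(-x^2 - y^2)) dA = ∫_{0}^{π/2} ∫_{0}^{7} (14exp(-r^2)) · r dr dθ.

Inner integral (in r): ∫_{0}^{7} (14exp(-r^2)) · r dr = 7 - 7exp(-49).

Outer integral (in θ): ∫_{0}^{π/2} (7 - 7exp(-49)) dθ = -7π (1 - exp(49))exp(-49)/2.

Therefore ∬_D (14exp(-x^2 - y^2)) dA = -7π (1 - exp(49))exp(-49)/2.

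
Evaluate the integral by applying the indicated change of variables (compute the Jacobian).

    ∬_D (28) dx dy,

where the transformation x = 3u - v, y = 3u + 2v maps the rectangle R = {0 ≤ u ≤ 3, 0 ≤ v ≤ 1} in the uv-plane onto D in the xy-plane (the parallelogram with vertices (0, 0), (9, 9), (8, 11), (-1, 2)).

Compute the Jacobian determinant of (x, y) with respect to (u, v):

    ∂(x,y)/∂(u,v) = | 3  -1 | = (3)(2) - (-1)(3) = 9.
                   | 3  2 |

Its absolute value is |J| = 9 (the area scaling factor).

Substituting x = 3u - v, y = 3u + 2v into the integrand,

    28 → 28,

so the integral becomes

    ∬_R (28) · |J| du dv = ∫_0^3 ∫_0^1 (252) dv du.

Inner (v): 252.
Outer (u): 756.

Therefore ∬_D (28) dx dy = 756.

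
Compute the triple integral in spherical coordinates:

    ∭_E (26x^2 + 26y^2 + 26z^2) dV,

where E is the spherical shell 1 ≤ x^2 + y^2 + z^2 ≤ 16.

In spherical coordinates, x = ρ sin(φ) cos(θ), y = ρ sin(φ) sin(θ), z = ρ cos(φ), and dV = ρ^2 sin(φ) dρ dφ dθ.

The integrand becomes 26ρ^2, so

    ∭_E (26x^2 + 26y^2 + 26z^2) dV = ∫_{0}^{2π} ∫_{0}^{π} ∫_{1}^{4} (26ρ^2) · ρ^2 sin(φ) dρ dφ dθ.

Inner (ρ): 26598sin(φ)/5.
Middle (φ): 53196/5.
Outer (θ): 106392π/5.

Therefore the triple integral equals 106392π/5.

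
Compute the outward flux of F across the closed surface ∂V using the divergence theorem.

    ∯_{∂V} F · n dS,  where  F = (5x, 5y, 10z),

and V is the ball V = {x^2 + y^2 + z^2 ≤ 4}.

By the divergence theorem,

    ∯_{∂V} F · n dS = ∭_V (∇ · F) dV.

Compute the divergence:
    ∇ · F = ∂F_x/∂x + ∂F_y/∂y + ∂F_z/∂z = 5 + 5 + 10 = 20.

In spherical coordinates, x = ρ sin(φ) cos(θ), y = ρ sin(φ) sin(θ), z = ρ cos(φ), dV = ρ^2 sin(φ) dρ dφ dθ, with 0 ≤ ρ ≤ 2, 0 ≤ φ ≤ π, 0 ≤ θ ≤ 2π.

The integrand, after substitution and multiplying by the volume element, becomes (20) · ρ^2 sin(φ), so

    ∭_V (∇·F) dV = ∫_0^{2π} ∫_0^{π} ∫_0^{2} (20) · ρ^2 sin(φ) dρ dφ dθ.

Inner (ρ from 0 to 2): 160sin(φ)/3.
Middle (φ from 0 to π): 320/3.
Outer (θ from 0 to 2π): 640π/3.

Therefore ∯_{∂V} F · n dS = 640π/3.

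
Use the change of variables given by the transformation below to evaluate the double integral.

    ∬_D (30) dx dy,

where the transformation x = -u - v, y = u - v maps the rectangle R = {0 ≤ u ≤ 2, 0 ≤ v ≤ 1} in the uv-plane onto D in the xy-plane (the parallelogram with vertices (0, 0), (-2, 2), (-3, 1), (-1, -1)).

Compute the Jacobian determinant of (x, y) with respect to (u, v):

    ∂(x,y)/∂(u,v) = | -1  -1 | = (-1)(-1) - (-1)(1) = 2.
                   | 1  -1 |

Its absolute value is |J| = 2 (the area scaling factor).

Substituting x = -u - v, y = u - v into the integrand,

    30 → 30,

so the integral becomes

    ∬_R (30) · |J| du dv = ∫_0^2 ∫_0^1 (60) dv du.

Inner (v): 60.
Outer (u): 120.

Therefore ∬_D (30) dx dy = 120.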